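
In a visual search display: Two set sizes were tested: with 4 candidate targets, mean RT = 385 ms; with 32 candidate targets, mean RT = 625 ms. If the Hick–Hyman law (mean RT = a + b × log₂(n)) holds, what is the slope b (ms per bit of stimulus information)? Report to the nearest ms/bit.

80 ms/bit

b = (RT₂ − RT₁)/(log₂ n₂ − log₂ n₁) = (625 − 385)/(5 − 2) = 80 ms/bit.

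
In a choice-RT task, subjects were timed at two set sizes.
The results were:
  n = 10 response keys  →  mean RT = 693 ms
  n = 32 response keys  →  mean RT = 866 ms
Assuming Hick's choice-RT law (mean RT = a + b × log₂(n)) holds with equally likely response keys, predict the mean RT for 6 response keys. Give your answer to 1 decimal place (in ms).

617.0 ms

RT is linear in log₂ n, so two points fix the line:
  b = (866 − 693) / (log₂ 32 − log₂ 10) = 173 / (5 − 3.3219) = 103.095 ms/bit
  a = 693 − 103.095 × 3.3219 = 350.527 ms
Then RT(6) = 350.527 + 103.095 × log₂ 6 = 350.527 + 103.095 × 2.5850 ≈ 617.023 ms.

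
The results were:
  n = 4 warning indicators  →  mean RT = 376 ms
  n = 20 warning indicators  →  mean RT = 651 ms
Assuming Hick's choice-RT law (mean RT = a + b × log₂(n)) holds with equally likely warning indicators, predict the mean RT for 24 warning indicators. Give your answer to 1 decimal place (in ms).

RT is linear in log₂ n, so two points fix the line:
  b = (651 − 376) / (log₂ 20 − log₂ 4) = 275 / (4.3219 − 2) = 118.436 ms/bit
  a = 376 − 118.436 × 2 = 139.128 ms
Then RT(24) = 139.128 + 118.436 × log₂ 24 = 139.128 + 118.436 × 4.5850 ≈ 682.153 ms.

682.2 ms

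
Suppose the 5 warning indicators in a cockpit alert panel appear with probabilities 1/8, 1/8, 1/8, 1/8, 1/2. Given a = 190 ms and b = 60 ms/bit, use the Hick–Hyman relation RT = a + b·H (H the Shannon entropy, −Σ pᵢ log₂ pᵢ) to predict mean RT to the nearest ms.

310 ms

H = −Σ pᵢ log₂ pᵢ = 0.125·3 + 0.125·3 + 0.125·3 + 0.125·3 + 0.5·1 = 2.000 bits.
RT = 190 + 60 × 2.000 = 310.00 ms.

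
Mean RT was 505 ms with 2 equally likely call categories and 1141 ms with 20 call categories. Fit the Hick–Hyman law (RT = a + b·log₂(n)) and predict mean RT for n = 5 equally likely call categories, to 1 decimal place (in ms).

758.1 ms

Fit slope and intercept:
  b = (1141 − 505) / (log₂ 20 − log₂ 2) = 636 / (4.3219 − 1) = 191.455 ms/bit
  a = 505 − 191.455 × 1 = 313.545 ms
Then RT(5) = 313.545 + 191.455 × log₂ 5 = 313.545 + 191.455 × 2.3219 ≈ 758.090 ms.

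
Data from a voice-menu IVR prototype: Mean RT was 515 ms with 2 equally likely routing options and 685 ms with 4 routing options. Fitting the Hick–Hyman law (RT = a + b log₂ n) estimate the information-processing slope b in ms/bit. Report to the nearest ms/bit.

The slope on a log₂ axis is (685 − 515) / (2 − 1) = 170 ms/bit.

170 ms/bit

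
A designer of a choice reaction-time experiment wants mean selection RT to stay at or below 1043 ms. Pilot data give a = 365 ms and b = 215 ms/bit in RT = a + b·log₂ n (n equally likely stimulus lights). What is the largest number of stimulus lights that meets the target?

8

215·log₂ n ≤ 1043 − 365 = 678, giving log₂ n ≤ 3.1535 and n ≤ 8.898. The largest whole number is 8.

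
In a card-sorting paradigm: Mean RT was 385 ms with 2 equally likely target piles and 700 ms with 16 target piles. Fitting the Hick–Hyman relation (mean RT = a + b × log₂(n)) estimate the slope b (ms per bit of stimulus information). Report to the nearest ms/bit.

105 ms/bit

Slope: b = (700 − 385) / (log₂ 16 − log₂ 2) = 315/3.0000 = 105 ms/bit.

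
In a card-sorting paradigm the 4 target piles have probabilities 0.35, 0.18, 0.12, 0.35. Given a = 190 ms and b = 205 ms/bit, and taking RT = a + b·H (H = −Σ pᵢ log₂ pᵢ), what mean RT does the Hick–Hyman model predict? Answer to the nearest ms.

H = 0.35·log₂(1/0.35) + 0.18·log₂(1/0.18) + 0.12·log₂(1/0.12) + 0.35·log₂(1/0.35) = 1.8726 bits.
RT = 190 + 205 × 1.8726 = 573.88 ms.

574 ms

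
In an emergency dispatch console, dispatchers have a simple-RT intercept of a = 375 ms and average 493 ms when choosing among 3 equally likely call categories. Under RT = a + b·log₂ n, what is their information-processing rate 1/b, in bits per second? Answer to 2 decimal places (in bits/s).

Choice component = 493 − 375 = 118 ms over log₂(3) = 1.5850 bits.
b = 118 / 1.5850 = 74.450 ms/bit, so 1/b = 13.432 bits/s.

13.43 bits/s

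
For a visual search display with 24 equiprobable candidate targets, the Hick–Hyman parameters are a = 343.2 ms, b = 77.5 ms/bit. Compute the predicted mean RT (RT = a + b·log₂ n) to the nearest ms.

log₂(24) = 4.5850 bits, so RT = 343.2 + 77.5 × 4.5850 ≈ 698.535 ms.

699 ms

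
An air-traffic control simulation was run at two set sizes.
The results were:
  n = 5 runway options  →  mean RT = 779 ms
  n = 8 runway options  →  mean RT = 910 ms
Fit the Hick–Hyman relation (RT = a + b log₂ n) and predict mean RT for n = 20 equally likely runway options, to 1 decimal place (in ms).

1165.4 ms

Fit slope and intercept:
  b = (910 − 779) / (log₂ 8 − log₂ 5) = 131 / (3 − 2.3219) = 193.195 ms/bit
  a = 779 − 193.195 × 2.3219 = 330.415 ms
Then RT(20) = 330.415 + 193.195 × log₂ 20 = 330.415 + 193.195 × 4.3219 ≈ 1165.390 ms.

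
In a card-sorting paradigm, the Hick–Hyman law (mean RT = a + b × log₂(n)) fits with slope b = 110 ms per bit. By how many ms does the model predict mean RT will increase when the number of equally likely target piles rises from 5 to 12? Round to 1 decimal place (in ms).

138.9 ms

Only the slope matters, since a is common to both: ΔRT = b·log₂(n₂/n₁).
log₂(12) − log₂(5) = 3.5850 − 2.3219 = 1.2630.
ΔRT = 110 × 1.2630 = 138.934 ms.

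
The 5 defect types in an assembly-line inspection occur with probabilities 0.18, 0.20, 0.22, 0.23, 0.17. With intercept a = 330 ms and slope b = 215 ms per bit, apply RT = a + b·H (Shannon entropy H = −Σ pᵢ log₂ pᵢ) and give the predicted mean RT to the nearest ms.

827 ms

H = 0.18·log₂(1/0.18) + 0.20·log₂(1/0.20) + 0.22·log₂(1/0.22) + 0.23·log₂(1/0.23) + 0.17·log₂(1/0.17) = 2.3125 bits.
RT = 330 + 215 × 2.3125 = 827.19 ms.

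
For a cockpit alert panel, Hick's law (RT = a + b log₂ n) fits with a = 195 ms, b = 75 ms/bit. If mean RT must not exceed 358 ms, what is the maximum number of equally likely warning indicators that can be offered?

4

Information budget: (358 − 195)/75 = 2.1733 bits, so n ≤ 2^2.1733 = 4.511 → at most 4.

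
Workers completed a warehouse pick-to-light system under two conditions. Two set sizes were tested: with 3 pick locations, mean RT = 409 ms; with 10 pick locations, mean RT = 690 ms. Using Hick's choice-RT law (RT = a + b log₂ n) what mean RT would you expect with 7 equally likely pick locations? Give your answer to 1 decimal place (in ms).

RT is linear in log₂ n, so two points fix the line:
  b = (690 − 409) / (log₂ 10 − log₂ 3) = 281 / (3.3219 − 1.5850) = 161.776 ms/bit
  a = 409 − 161.776 × 1.5850 = 152.591 ms
Then RT(7) = 152.591 + 161.776 × log₂ 7 = 152.591 + 161.776 × 2.8074 ≈ 606.754 ms.

606.8 ms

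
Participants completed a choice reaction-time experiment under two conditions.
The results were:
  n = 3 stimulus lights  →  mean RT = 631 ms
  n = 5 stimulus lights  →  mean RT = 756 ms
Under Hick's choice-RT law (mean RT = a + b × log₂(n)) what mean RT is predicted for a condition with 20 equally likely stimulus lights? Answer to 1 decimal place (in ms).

1095.2 ms

With log₂ n on the abscissa the relation is linear; from the two conditions:
  b = (756 − 631) / (log₂ 5 − log₂ 3) = 125 / (2.3219 − 1.5850) = 169.614 ms/bit
  a = 631 − 169.614 × 1.5850 = 362.167 ms
Then RT(20) = 362.167 + 169.614 × log₂ 20 = 362.167 + 169.614 × 4.3219 ≈ 1095.229 ms.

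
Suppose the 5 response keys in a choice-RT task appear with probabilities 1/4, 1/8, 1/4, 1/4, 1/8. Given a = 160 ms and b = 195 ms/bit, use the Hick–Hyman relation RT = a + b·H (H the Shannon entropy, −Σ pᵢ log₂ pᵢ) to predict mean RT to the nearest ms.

599 ms

H = −Σ pᵢ log₂ pᵢ = 0.25·2 + 0.125·3 + 0.25·2 + 0.25·2 + 0.125·3 = 2.250 bits.
RT = 160 + 195 × 2.250 = 598.75 ms.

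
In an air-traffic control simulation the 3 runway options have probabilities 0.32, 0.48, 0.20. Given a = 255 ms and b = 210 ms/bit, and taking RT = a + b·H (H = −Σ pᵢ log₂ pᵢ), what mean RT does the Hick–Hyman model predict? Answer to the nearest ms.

H = 0.32·log₂(1/0.32) + 0.48·log₂(1/0.48) + 0.20·log₂(1/0.20) = 1.4987 bits.
RT = 255 + 210 × 1.4987 = 569.72 ms.

570 ms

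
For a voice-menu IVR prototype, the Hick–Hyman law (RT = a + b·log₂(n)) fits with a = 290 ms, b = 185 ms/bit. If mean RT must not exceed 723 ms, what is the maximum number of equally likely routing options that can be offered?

185·log₂ n ≤ 723 − 290 = 433, giving log₂ n ≤ 2.3405 and n ≤ 5.065. The largest whole number is 5.

5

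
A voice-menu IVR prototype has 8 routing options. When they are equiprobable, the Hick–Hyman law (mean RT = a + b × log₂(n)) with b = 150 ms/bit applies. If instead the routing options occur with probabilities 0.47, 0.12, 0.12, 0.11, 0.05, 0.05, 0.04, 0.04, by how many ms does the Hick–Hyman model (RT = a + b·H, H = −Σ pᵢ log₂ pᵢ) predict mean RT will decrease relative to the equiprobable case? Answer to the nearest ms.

90 ms

Equiprobable entropy H₀ = log₂ 8 = 3.0000 bits.
Skewed entropy H = −Σ pᵢ log₂ pᵢ = 2.4001 bits.
ΔRT = b·(H₀ − H) = 150 × 0.5999 = 89.99 ms.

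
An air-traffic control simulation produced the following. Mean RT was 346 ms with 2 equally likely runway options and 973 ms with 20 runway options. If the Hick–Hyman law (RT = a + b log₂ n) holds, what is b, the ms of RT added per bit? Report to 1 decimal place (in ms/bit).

188.7 ms/bit

b = (RT₂ − RT₁)/(log₂ n₂ − log₂ n₁) = (973 − 346)/(4.3219 − 1) = 188.746 ms/bit.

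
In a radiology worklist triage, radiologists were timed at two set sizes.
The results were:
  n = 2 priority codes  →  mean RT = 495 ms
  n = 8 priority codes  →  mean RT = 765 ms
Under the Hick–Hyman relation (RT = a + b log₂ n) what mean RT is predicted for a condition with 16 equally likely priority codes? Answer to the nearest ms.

Solve the two-equation system in a and b:
  b = (765 − 495) / (log₂ 8 − log₂ 2) = 270 / (3 − 1) = 135 ms/bit
  a = 495 − 135 × 1 = 360 ms
Then RT(16) = 360 + 135 × log₂ 16 = 360 + 135 × 4 ≈ 900.000 ms.

900 ms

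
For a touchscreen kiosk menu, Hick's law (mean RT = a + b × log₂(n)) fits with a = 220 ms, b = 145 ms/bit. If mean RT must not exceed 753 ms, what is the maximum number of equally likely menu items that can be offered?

Set 220 + 145·log₂ n ≤ 753 → log₂ n ≤ (753 − 220)/145 = 3.6759.
So n ≤ 2^3.6759 = 12.780; the largest integer n is 12.

12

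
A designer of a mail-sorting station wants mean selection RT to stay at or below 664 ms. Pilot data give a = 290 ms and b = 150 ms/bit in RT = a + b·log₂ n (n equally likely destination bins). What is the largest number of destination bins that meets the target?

5

150·log₂ n ≤ 664 − 290 = 374, giving log₂ n ≤ 2.4933 and n ≤ 5.631. The largest whole number is 5.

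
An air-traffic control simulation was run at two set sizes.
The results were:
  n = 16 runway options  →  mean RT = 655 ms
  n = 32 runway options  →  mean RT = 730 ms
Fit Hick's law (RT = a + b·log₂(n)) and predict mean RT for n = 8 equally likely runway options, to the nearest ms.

With log₂ n on the abscissa the relation is linear; from the two conditions:
  b = (730 − 655) / (log₂ 32 − log₂ 16) = 75 / (5 − 4) = 75 ms/bit
  a = 655 − 75 × 4 = 355 ms
Then RT(8) = 355 + 75 × log₂ 8 = 355 + 75 × 3 ≈ 580.000 ms.

580 ms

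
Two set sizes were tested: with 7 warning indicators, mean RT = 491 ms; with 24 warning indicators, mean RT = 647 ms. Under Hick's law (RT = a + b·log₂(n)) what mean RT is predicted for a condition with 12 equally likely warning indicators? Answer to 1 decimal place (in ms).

Fit slope and intercept:
  b = (647 − 491) / (log₂ 24 − log₂ 7) = 156 / (4.5850 − 2.8074) = 87.758 ms/bit
  a = 491 − 87.758 × 2.8074 = 244.631 ms
Then RT(12) = 244.631 + 87.758 × log₂ 12 = 244.631 + 87.758 × 3.5850 ≈ 559.242 ms.

559.2 ms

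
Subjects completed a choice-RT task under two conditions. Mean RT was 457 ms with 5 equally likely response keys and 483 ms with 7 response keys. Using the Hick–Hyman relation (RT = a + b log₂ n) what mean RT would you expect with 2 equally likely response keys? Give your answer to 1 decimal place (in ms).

Fit slope and intercept:
  b = (483 − 457) / (log₂ 7 − log₂ 5) = 26 / (2.8074 − 2.3219) = 53.561 ms/bit
  a = 457 − 53.561 × 2.3219 = 332.635 ms
Then RT(2) = 332.635 + 53.561 × log₂ 2 = 332.635 + 53.561 × 1 ≈ 386.196 ms.

386.2 ms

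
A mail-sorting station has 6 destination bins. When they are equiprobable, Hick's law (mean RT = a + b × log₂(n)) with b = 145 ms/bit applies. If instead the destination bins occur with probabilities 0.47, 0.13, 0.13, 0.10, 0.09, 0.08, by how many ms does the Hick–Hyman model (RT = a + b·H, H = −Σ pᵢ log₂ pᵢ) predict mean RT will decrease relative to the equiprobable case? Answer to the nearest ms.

54 ms

The RT saving is b·ΔH. Equiprobable H₀ = log₂(6) = 2.5850 bits; with the given probabilities H = 2.2136 bits.
b·(H₀ − H) = 145 × (2.5850 − 2.2136) = 53.85 ms.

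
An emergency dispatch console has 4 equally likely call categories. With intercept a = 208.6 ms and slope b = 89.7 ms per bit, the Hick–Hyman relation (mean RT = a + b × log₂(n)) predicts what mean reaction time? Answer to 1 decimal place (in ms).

388.0 ms

log₂(4) = 2 bits, so RT = 208.6 + 89.7 × 2 ≈ 388.000 ms.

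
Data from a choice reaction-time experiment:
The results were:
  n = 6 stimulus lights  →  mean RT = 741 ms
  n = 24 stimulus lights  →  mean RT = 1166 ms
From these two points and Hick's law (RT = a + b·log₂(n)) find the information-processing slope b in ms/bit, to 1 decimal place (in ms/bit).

Slope: b = (1166 − 741) / (log₂ 24 − log₂ 6) = 425/2.0000 = 212.500 ms/bit.

212.5 ms/bit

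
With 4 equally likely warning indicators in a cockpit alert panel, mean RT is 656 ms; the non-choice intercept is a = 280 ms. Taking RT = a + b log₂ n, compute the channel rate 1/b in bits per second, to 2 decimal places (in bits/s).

Choice component = 656 − 280 = 376 ms over log₂(4) = 2 bits.
b = 376 / 2 = 188.000 ms/bit, so 1/b = 5.319 bits/s.

5.32 bits/s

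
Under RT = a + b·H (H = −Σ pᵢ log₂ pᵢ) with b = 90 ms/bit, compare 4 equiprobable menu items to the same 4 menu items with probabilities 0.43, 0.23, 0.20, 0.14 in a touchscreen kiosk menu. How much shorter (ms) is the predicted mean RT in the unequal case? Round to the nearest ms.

The RT saving is b·ΔH. Equiprobable H₀ = log₂(4) = 2.0000 bits; with the given probabilities H = 1.8727 bits.
b·(H₀ − H) = 90 × (2.0000 − 1.8727) = 11.45 ms.

11 ms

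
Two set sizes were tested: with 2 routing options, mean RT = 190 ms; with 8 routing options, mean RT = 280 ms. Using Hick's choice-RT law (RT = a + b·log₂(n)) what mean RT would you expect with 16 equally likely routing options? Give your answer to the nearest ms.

Fit slope and intercept:
  b = (280 − 190) / (log₂ 8 − log₂ 2) = 90 / (3 − 1) = 45 ms/bit
  a = 190 − 45 × 1 = 145 ms
Then RT(16) = 145 + 45 × log₂ 16 = 145 + 45 × 4 ≈ 325.000 ms.

325 ms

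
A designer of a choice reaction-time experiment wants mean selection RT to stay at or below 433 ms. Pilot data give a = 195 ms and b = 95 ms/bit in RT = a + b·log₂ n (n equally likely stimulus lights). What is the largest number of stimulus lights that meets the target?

95·log₂ n ≤ 433 − 195 = 238, giving log₂ n ≤ 2.5053 and n ≤ 5.678. The largest whole number is 5.

5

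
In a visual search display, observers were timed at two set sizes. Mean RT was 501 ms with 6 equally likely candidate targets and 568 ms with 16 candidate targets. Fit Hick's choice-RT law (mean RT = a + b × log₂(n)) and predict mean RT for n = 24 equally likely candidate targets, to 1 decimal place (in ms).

Solve the two-equation system in a and b:
  b = (568 − 501) / (log₂ 16 − log₂ 6) = 67 / (4 − 2.5850) = 47.349 ms/bit
  a = 501 − 47.349 × 2.5850 = 378.606 ms
Then RT(24) = 378.606 + 47.349 × log₂ 24 = 378.606 + 47.349 × 4.5850 ≈ 595.697 ms.

595.7 ms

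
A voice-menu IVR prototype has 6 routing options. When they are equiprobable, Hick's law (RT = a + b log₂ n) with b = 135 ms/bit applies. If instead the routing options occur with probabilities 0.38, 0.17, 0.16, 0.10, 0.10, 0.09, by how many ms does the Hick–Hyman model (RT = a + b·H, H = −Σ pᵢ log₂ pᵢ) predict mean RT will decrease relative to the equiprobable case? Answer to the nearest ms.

30 ms

Equiprobable entropy H₀ = log₂ 6 = 2.5850 bits.
Skewed entropy H = −Σ pᵢ log₂ pᵢ = 2.3651 bits.
ΔRT = b·(H₀ − H) = 135 × 0.2199 = 29.68 ms.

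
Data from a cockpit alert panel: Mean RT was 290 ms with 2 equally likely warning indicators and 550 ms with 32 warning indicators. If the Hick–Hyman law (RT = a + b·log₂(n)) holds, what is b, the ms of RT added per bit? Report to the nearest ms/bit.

65 ms/bit

b = (RT₂ − RT₁)/(log₂ n₂ − log₂ n₁) = (550 − 290)/(5 − 1) = 65 ms/bit.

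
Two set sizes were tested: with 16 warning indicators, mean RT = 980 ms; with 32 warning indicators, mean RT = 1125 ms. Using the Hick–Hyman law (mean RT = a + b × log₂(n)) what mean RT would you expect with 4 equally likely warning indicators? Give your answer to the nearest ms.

RT is linear in log₂ n, so two points fix the line:
  b = (1125 − 980) / (log₂ 32 − log₂ 16) = 145 / (5 − 4) = 145 ms/bit
  a = 980 − 145 × 4 = 400 ms
Then RT(4) = 400 + 145 × log₂ 4 = 400 + 145 × 2 ≈ 690.000 ms.

690 ms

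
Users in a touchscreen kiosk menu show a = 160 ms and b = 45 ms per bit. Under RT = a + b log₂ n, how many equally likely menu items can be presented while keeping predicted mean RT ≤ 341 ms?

16

Set 160 + 45·log₂ n ≤ 341 → log₂ n ≤ (341 − 160)/45 = 4.0222.
So n ≤ 2^4.0222 = 16.248; the largest integer n is 16.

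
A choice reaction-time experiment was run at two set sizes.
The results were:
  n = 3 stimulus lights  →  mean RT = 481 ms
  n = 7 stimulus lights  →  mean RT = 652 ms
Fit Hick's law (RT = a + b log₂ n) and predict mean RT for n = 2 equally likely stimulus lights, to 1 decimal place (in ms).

With log₂ n on the abscissa the relation is linear; from the two conditions:
  b = (652 − 481) / (log₂ 7 − log₂ 3) = 171 / (2.8074 − 1.5850) = 139.890 ms/bit
  a = 481 − 139.890 × 1.5850 = 259.280 ms
Then RT(2) = 259.280 + 139.890 × log₂ 2 = 259.280 + 139.890 × 1 ≈ 399.170 ms.

399.2 ms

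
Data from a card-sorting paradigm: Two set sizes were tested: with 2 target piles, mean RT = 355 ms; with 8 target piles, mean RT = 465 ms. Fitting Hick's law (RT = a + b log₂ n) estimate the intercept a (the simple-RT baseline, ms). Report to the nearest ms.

The slope on a log₂ axis is (465 − 355) / (3 − 1) = 55 ms/bit.
a = RT₁ − b·log₂ n₁ = 355 − 55 × 1 = 300.000 ms.

300 ms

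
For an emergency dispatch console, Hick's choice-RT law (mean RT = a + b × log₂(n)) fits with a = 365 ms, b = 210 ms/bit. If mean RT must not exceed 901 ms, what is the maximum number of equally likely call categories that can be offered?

Set 365 + 210·log₂ n ≤ 901 → log₂ n ≤ (901 − 365)/210 = 2.5524.
So n ≤ 2^2.5524 = 5.866; the largest integer n is 5.

5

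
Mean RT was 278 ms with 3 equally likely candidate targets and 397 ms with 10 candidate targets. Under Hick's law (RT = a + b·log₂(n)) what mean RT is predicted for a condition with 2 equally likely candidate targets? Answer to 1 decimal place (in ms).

237.9 ms

With log₂ n on the abscissa the relation is linear; from the two conditions:
  b = (397 − 278) / (log₂ 10 − log₂ 3) = 119 / (3.3219 − 1.5850) = 68.510 ms/bit
  a = 278 − 68.510 × 1.5850 = 169.414 ms
Then RT(2) = 169.414 + 68.510 × log₂ 2 = 169.414 + 68.510 × 1 ≈ 237.924 ms.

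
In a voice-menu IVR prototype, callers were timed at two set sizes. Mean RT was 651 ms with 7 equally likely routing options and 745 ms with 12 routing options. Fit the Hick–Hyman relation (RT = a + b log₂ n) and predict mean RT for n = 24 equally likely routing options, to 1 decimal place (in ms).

With log₂ n on the abscissa the relation is linear; from the two conditions:
  b = (745 − 651) / (log₂ 12 − log₂ 7) = 94 / (3.5850 − 2.8074) = 120.884 ms/bit
  a = 651 − 120.884 × 2.8074 = 311.637 ms
Then RT(24) = 311.637 + 120.884 × log₂ 24 = 311.637 + 120.884 × 4.5850 ≈ 865.884 ms.

865.9 ms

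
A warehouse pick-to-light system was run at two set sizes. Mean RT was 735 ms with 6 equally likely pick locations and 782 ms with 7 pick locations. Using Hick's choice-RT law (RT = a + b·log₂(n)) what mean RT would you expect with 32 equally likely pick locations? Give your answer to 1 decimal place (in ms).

Solve the two-equation system in a and b:
  b = (782 − 735) / (log₂ 7 − log₂ 6) = 47 / (2.8074 − 2.5850) = 211.338 ms/bit
  a = 735 − 211.338 × 2.5850 = 188.699 ms
Then RT(32) = 188.699 + 211.338 × log₂ 32 = 188.699 + 211.338 × 5 ≈ 1245.390 ms.

1245.4 ms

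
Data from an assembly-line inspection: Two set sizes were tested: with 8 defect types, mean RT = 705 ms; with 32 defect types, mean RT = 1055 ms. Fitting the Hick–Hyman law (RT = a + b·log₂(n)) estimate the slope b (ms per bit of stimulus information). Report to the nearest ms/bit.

175 ms/bit

Slope: b = (1055 − 705) / (log₂ 32 − log₂ 8) = 350/2.0000 = 175 ms/bit.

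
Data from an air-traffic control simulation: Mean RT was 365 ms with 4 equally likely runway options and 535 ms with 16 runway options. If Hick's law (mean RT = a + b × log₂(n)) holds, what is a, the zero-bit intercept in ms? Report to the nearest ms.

195 ms

Slope: b = (535 − 365) / (log₂ 16 − log₂ 4) = 170/2.0000 = 85 ms/bit.
Intercept: a = 365 − 85·log₂(4) = 195.000 ms.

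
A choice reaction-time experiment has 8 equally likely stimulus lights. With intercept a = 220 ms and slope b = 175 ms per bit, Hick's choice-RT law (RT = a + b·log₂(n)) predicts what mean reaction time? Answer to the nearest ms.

745 ms

log₂(8) = 3 bits, so RT = 220 + 175 × 3 ≈ 745.000 ms.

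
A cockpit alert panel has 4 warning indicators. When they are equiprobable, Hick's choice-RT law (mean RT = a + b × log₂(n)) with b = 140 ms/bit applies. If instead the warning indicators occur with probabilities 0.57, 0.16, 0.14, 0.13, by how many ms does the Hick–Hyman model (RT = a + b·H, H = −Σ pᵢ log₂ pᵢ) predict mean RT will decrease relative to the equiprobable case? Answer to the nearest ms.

Equiprobable entropy H₀ = log₂ 4 = 2.0000 bits.
Skewed entropy H = −Σ pᵢ log₂ pᵢ = 1.6650 bits.
ΔRT = b·(H₀ − H) = 140 × 0.3350 = 46.90 ms.

47 ms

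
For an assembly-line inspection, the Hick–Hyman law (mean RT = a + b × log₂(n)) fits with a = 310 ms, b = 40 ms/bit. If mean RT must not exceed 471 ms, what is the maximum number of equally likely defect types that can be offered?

16

40·log₂ n ≤ 471 − 310 = 161, giving log₂ n ≤ 4.0250 and n ≤ 16.280. The largest whole number is 16.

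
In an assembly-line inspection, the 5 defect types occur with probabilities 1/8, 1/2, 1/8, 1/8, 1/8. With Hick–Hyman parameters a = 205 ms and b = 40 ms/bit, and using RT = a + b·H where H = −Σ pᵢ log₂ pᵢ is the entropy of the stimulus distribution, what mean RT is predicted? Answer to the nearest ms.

285 ms

Each term −pᵢ log₂ pᵢ: 0.125·3 + 0.5·1 + 0.125·3 + 0.125·3 + 0.125·3; summed, H = 2.000 bits.
Mean RT = a + bH = 205 + 40·2.000 = 285.00 ms.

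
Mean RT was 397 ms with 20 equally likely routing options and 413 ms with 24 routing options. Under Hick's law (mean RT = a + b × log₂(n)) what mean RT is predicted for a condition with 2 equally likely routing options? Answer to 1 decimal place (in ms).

194.9 ms

Fit slope and intercept:
  b = (413 − 397) / (log₂ 24 − log₂ 20) = 16 / (4.5850 − 4.3219) = 60.829 ms/bit
  a = 397 − 60.829 × 4.3219 = 134.103 ms
Then RT(2) = 134.103 + 60.829 × log₂ 2 = 134.103 + 60.829 × 1 ≈ 194.932 ms.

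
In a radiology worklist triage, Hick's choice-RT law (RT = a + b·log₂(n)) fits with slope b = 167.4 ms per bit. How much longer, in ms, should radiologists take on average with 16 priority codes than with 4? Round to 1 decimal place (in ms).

334.8 ms

ΔRT = (a + b log₂ n₂) − (a + b log₂ n₁) = b·(log₂ n₂ − log₂ n₁).
log₂(16) − log₂(4) = log₂(16/4) = log₂(4) = 2.
ΔRT = 167.4 × 2.0000 = 334.800 ms.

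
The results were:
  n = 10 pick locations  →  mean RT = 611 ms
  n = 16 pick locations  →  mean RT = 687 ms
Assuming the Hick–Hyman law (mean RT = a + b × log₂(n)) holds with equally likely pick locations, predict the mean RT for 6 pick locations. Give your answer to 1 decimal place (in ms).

Solve the two-equation system in a and b:
  b = (687 − 611) / (log₂ 16 − log₂ 10) = 76 / (4 − 3.3219) = 112.083 ms/bit
  a = 611 − 112.083 × 3.3219 = 238.670 ms
Then RT(6) = 238.670 + 112.083 × log₂ 6 = 238.670 + 112.083 × 2.5850 ≈ 528.399 ms.

528.4 ms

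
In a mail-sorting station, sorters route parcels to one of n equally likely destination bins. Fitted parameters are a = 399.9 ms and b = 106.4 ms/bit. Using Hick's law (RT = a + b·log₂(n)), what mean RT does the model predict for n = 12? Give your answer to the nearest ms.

781 ms

log₂(12) = 3.5850 bits, so RT = 399.9 + 106.4 × 3.5850 ≈ 781.340 ms.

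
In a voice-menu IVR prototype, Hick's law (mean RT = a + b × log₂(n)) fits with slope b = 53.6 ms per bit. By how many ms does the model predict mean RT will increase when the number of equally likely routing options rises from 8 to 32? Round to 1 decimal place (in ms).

107.2 ms

The intercept a cancels: ΔRT = b·(log₂ n₂ − log₂ n₁) = b·log₂(n₂/n₁).
log₂(32) − log₂(8) = log₂(32/8) = log₂(4) = 2.
ΔRT = 53.6 × 2.0000 = 107.200 ms.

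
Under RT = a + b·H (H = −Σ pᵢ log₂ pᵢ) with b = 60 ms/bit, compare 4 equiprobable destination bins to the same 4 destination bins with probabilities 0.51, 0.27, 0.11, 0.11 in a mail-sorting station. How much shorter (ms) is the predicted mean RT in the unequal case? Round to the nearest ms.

18 ms

The RT saving is b·ΔH. Equiprobable H₀ = log₂(4) = 2.0000 bits; with the given probabilities H = 1.7060 bits.
b·(H₀ − H) = 60 × (2.0000 − 1.7060) = 17.64 ms.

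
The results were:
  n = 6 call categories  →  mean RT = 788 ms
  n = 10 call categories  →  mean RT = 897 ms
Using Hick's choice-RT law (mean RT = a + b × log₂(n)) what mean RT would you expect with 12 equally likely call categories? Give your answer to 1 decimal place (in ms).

With log₂ n on the abscissa the relation is linear; from the two conditions:
  b = (897 − 788) / (log₂ 10 − log₂ 6) = 109 / (3.3219 − 2.5850) = 147.904 ms/bit
  a = 788 − 147.904 × 2.5850 = 405.674 ms
Then RT(12) = 405.674 + 147.904 × log₂ 12 = 405.674 + 147.904 × 3.5850 ≈ 935.904 ms.

935.9 ms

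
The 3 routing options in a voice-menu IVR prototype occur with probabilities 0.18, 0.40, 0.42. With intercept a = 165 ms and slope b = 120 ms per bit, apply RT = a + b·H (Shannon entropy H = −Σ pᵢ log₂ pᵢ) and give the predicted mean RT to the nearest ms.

345 ms

Entropy contributions −pᵢ log₂ pᵢ: 0.4453, 0.5288, 0.5256; sum H = 1.4997 bits.
RT = a + bH = 165 + 120·1.4997 = 344.97 ms.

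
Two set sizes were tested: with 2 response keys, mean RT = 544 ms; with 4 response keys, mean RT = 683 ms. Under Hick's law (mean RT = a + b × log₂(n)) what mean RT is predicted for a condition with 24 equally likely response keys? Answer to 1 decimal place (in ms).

1042.3 ms

With log₂ n on the abscissa the relation is linear; from the two conditions:
  b = (683 − 544) / (log₂ 4 − log₂ 2) = 139 / (2 − 1) = 139.000 ms/bit
  a = 544 − 139.000 × 1 = 405.000 ms
Then RT(24) = 405.000 + 139.000 × log₂ 24 = 405.000 + 139.000 × 4.5850 ≈ 1042.310 ms.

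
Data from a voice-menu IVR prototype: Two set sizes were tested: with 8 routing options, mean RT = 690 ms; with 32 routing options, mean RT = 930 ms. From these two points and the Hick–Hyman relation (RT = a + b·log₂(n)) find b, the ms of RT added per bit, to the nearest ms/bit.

120 ms/bit

b = (RT₂ − RT₁)/(log₂ n₂ − log₂ n₁) = (930 − 690)/(5 − 3) = 120 ms/bit.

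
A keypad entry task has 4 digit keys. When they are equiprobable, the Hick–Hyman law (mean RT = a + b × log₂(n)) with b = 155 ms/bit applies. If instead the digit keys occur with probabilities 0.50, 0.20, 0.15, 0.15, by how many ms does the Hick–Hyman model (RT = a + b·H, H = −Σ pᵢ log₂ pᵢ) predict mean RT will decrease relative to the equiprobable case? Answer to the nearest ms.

The RT saving is b·ΔH. Equiprobable H₀ = log₂(4) = 2.0000 bits; with the given probabilities H = 1.7855 bits.
b·(H₀ − H) = 155 × (2.0000 − 1.7855) = 33.25 ms.

33 ms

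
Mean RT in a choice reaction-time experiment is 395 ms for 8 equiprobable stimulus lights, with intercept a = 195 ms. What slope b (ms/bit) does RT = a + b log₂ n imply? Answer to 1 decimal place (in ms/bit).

66.7 ms/bit

log₂(8) = 3 bits.
b = (RT − a)/log₂ n = (395 − 195) / 3 = 66.667 ms/bit.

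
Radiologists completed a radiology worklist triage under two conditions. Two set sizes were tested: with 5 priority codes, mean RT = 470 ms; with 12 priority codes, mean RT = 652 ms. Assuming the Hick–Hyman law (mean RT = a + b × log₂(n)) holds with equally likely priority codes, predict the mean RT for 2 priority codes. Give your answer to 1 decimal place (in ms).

RT is linear in log₂ n, so two points fix the line:
  b = (652 − 470) / (log₂ 12 − log₂ 5) = 182 / (3.5850 − 2.3219) = 144.097 ms/bit
  a = 470 − 144.097 × 2.3219 = 135.416 ms
Then RT(2) = 135.416 + 144.097 × log₂ 2 = 135.416 + 144.097 × 1 ≈ 279.514 ms.

279.5 ms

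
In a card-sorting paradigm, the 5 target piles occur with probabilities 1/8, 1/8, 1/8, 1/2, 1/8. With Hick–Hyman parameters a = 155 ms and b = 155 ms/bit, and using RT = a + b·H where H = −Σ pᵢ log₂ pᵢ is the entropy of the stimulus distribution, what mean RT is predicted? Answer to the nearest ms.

465 ms

H = −Σ pᵢ log₂ pᵢ = 0.125·3 + 0.125·3 + 0.125·3 + 0.5·1 + 0.125·3 = 2.000 bits.
RT = 155 + 155 × 2.000 = 465.00 ms.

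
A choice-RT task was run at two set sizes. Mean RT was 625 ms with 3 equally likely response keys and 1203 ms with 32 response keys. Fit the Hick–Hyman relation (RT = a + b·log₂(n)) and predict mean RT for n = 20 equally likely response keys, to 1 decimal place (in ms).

RT is linear in log₂ n, so two points fix the line:
  b = (1203 − 625) / (log₂ 32 − log₂ 3) = 578 / (5 − 1.5850) = 169.251 ms/bit
  a = 625 − 169.251 × 1.5850 = 356.743 ms
Then RT(20) = 356.743 + 169.251 × log₂ 20 = 356.743 + 169.251 × 4.3219 ≈ 1088.235 ms.

1088.2 ms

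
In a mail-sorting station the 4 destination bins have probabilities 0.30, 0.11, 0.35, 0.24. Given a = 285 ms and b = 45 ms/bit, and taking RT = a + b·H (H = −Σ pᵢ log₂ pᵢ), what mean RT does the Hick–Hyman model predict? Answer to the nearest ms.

H = 0.30·log₂(1/0.30) + 0.11·log₂(1/0.11) + 0.35·log₂(1/0.35) + 0.24·log₂(1/0.24) = 1.8956 bits.
RT = 285 + 45 × 1.8956 = 370.30 ms.

370 ms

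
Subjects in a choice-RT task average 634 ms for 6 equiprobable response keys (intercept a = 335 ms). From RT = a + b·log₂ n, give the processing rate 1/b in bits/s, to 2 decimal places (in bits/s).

8.65 bits/s

b = (634 − 335)/log₂ 6 = 299/2.5850 = 115.669 ms per bit = 0.11567 s/bit; the reciprocal is 8.645 bits/s.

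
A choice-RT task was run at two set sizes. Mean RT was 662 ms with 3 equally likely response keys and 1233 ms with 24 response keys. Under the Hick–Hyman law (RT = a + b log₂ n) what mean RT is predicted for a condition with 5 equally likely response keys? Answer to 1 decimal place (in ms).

802.3 ms

Solve the two-equation system in a and b:
  b = (1233 − 662) / (log₂ 24 − log₂ 3) = 571 / (4.5850 − 1.5850) = 190.333 ms/bit
  a = 662 − 190.333 × 1.5850 = 360.329 ms
Then RT(5) = 360.329 + 190.333 × log₂ 5 = 360.329 + 190.333 × 2.3219 ≈ 802.269 ms.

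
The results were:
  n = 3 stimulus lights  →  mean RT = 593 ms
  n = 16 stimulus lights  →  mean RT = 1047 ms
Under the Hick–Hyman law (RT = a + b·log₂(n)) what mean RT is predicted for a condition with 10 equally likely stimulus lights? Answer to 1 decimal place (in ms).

919.5 ms

With log₂ n on the abscissa the relation is linear; from the two conditions:
  b = (1047 − 593) / (log₂ 16 − log₂ 3) = 454 / (4 − 1.5850) = 187.989 ms/bit
  a = 593 − 187.989 × 1.5850 = 295.045 ms
Then RT(10) = 295.045 + 187.989 × log₂ 10 = 295.045 + 187.989 × 3.3219 ≈ 919.530 ms.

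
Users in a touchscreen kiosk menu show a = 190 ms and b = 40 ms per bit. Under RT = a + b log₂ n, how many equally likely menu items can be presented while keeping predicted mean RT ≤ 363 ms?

40·log₂ n ≤ 363 − 190 = 173, giving log₂ n ≤ 4.3250 and n ≤ 20.043. The largest whole number is 20.

20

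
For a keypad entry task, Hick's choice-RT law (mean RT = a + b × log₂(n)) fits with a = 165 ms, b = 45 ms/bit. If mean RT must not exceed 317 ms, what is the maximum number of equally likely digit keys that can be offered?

45·log₂ n ≤ 317 − 165 = 152, giving log₂ n ≤ 3.3778 and n ≤ 10.395. The largest whole number is 10.

10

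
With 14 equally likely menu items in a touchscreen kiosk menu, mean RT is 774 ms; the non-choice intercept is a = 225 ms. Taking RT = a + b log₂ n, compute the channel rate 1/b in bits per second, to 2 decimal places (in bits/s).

6.94 bits/s

Choice component = 774 − 225 = 549 ms over log₂(14) = 3.8074 bits.
b = 549 / 3.8074 = 144.195 ms/bit, so 1/b = 6.935 bits/s.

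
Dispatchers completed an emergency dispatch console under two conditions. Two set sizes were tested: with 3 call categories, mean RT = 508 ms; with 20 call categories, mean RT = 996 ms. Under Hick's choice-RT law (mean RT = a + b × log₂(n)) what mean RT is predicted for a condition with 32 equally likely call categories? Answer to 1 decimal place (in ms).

Solve the two-equation system in a and b:
  b = (996 − 508) / (log₂ 20 − log₂ 3) = 488 / (4.3219 − 1.5850) = 178.300 ms/bit
  a = 508 − 178.300 × 1.5850 = 225.402 ms
Then RT(32) = 225.402 + 178.300 × log₂ 32 = 225.402 + 178.300 × 5 ≈ 1116.900 ms.

1116.9 ms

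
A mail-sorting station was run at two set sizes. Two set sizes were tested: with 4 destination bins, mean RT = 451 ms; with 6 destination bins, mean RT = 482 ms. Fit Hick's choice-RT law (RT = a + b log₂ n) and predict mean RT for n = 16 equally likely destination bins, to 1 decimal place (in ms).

557.0 ms

Fit slope and intercept:
  b = (482 − 451) / (log₂ 6 − log₂ 4) = 31 / (2.5850 − 2) = 52.995 ms/bit
  a = 451 − 52.995 × 2 = 345.010 ms
Then RT(16) = 345.010 + 52.995 × log₂ 16 = 345.010 + 52.995 × 4 ≈ 556.990 ms.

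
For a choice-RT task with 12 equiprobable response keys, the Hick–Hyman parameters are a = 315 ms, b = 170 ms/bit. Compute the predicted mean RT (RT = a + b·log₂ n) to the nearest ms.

924 ms

log₂(12) = 3.5850 bits, so RT = 315 + 170 × 3.5850 ≈ 924.444 ms.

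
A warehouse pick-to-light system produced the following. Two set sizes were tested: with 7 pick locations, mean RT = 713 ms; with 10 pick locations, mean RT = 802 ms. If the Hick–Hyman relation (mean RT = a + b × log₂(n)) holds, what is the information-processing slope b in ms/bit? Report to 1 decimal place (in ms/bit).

173.0 ms/bit

Slope: b = (802 − 713) / (log₂ 10 − log₂ 7) = 89/0.5146 = 172.959 ms/bit.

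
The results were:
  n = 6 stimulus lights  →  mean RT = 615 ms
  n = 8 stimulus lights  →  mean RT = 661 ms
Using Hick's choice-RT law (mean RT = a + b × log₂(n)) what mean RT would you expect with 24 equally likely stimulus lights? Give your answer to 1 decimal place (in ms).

Solve the two-equation system in a and b:
  b = (661 − 615) / (log₂ 8 − log₂ 6) = 46 / (3 − 2.5850) = 110.833 ms/bit
  a = 615 − 110.833 × 2.5850 = 328.500 ms
Then RT(24) = 328.500 + 110.833 × log₂ 24 = 328.500 + 110.833 × 4.5850 ≈ 836.667 ms.

836.7 ms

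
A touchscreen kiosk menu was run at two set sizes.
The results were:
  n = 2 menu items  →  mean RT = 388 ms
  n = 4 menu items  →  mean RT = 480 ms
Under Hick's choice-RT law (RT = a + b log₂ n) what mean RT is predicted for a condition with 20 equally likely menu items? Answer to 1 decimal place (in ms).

With log₂ n on the abscissa the relation is linear; from the two conditions:
  b = (480 − 388) / (log₂ 4 − log₂ 2) = 92 / (2 − 1) = 92.000 ms/bit
  a = 388 − 92.000 × 1 = 296.000 ms
Then RT(20) = 296.000 + 92.000 × log₂ 20 = 296.000 + 92.000 × 4.3219 ≈ 693.617 ms.

693.6 ms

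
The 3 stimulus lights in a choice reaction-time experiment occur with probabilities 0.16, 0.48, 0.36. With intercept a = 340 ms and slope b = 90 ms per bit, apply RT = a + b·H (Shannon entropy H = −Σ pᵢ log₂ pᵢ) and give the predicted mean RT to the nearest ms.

472 ms

H = 0.16·log₂(1/0.16) + 0.48·log₂(1/0.48) + 0.36·log₂(1/0.36) = 1.4619 bits.
RT = 340 + 90 × 1.4619 = 471.57 ms.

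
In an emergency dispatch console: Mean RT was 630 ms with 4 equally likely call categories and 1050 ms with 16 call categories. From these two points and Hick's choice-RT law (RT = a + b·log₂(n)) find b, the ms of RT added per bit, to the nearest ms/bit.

Slope: b = (1050 − 630) / (log₂ 16 − log₂ 4) = 420/2.0000 = 210 ms/bit.

210 ms/bit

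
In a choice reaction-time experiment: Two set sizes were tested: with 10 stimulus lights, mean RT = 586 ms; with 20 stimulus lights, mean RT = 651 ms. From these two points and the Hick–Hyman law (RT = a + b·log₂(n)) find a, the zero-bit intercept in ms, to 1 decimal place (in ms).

b = (RT₂ − RT₁)/(log₂ n₂ − log₂ n₁) = (651 − 586)/(4.3219 − 3.3219) = 65.000 ms/bit.
a = RT₁ − b·log₂ n₁ = 586 − 65.000 × 3.3219 = 370.075 ms.

370.1 ms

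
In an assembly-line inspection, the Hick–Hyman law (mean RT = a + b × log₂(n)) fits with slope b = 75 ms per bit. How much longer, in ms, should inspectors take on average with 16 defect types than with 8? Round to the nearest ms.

ΔRT = (a + b log₂ n₂) − (a + b log₂ n₁) = b·(log₂ n₂ − log₂ n₁).
log₂(16) − log₂(8) = log₂(16/8) = log₂(2) = 1.
ΔRT = 75 × 1.0000 = 75.000 ms.

75 ms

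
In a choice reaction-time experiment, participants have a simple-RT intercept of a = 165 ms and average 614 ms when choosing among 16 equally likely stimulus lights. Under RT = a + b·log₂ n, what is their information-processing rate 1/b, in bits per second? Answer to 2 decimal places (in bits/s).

8.91 bits/s

Choice component = 614 − 165 = 449 ms over log₂(16) = 4 bits.
b = 449 / 4 = 112.250 ms/bit, so 1/b = 8.909 bits/s.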